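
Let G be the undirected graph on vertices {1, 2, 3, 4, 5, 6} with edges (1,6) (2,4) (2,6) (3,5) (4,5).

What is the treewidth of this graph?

1

A width-1 tree decomposition is:
Bags: B1 = {1, 6}  B2 = {2, 6}  B3 = {2, 4}  B4 = {4, 5}  B5 = {3, 5}
Tree: B1–B2, B2–B3, B3–B4, B4–B5
Every bag has size at most 2, so the width is 2 − 1 = 1 and tw(G) ≤ 1. Since G has at least one edge (e.g. 1–6), it is not an edgeless graph, so tw(G) ≥ 1. Hence tw(G) = 1 exactly.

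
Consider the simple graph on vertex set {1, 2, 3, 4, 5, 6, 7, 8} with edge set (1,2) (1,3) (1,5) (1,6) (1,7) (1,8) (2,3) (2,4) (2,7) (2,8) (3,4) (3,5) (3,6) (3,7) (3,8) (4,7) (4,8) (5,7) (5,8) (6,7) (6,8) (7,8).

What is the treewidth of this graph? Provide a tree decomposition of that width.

Each bag holds 5 vertices, so the decomposition has width 4, which upper-bounds the treewidth. For the lower bound, the 5 vertices {1, 2, 3, 7, 8} are pairwise adjacent, and any tree decomposition puts a clique entirely inside one bag — forcing width ≥ 4. Therefore the treewidth is 4.

Treewidth 4.
Bags: B1 = {1, 2, 3, 7, 8}  B2 = {2, 3, 4, 7, 8}  B3 = {1, 3, 6, 7, 8}  B4 = {1, 3, 5, 7, 8}
Tree: B1–B2, B1–B3, B3–B4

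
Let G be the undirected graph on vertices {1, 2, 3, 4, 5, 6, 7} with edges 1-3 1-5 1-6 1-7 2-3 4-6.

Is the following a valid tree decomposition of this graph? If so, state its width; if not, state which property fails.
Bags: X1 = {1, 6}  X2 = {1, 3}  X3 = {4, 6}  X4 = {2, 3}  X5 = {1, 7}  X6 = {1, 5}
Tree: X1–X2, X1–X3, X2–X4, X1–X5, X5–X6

Every vertex of G appears in some bag (union = {1, 2, 3, 4, 5, 6, 7}); every edge is covered by a bag; and for each vertex v the set of bags containing v is connected in the bag tree. The decomposition is therefore valid. The largest bag has 2 vertices, so the width is 1.

Yes; width 1.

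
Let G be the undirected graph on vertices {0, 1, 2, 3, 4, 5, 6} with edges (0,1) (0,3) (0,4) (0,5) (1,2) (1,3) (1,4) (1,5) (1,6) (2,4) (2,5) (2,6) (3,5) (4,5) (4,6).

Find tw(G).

A width-3 tree decomposition is:
Bags: B1 = {0, 1, 4, 5}  B2 = {1, 2, 4, 5}  B3 = {1, 2, 4, 6}  B4 = {0, 1, 3, 5}
Tree: B1–B2, B2–B3, B1–B4
Each bag holds 4 vertices, so the decomposition has width 3, which upper-bounds the treewidth. Conversely, {0, 1, 3, 5} is a clique of size 4, and the vertices of any clique must share a bag in every tree decomposition; so some bag has ≥ 4 vertices and tw(G) ≥ 3. The upper and lower bounds meet at 3, so that is the treewidth.

3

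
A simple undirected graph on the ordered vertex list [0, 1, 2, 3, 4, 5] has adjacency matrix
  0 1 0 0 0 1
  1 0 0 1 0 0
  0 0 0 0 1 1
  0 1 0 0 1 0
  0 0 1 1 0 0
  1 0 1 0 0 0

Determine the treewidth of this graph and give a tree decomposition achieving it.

Treewidth 2.
Bags: B1 = {0, 1, 5}  B2 = {1, 3, 5}  B3 = {3, 4, 5}  B4 = {2, 4, 5}
Tree: B1–B2, B2–B3, B3–B4

Each bag holds 3 vertices, so the decomposition has width 2, which upper-bounds the treewidth. The edges 5–0–1–3–4–2–5 form a cycle, so G is not a tree and its treewidth is at least 2. The upper and lower bounds meet at 2, so that is the treewidth.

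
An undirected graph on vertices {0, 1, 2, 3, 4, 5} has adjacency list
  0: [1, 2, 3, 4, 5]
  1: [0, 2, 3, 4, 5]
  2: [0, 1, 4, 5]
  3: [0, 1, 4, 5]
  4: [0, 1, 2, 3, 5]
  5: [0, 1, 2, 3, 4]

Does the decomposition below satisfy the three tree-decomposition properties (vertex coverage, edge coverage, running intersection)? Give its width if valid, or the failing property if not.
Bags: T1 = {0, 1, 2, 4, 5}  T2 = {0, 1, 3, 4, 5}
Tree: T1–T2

Checking the three conditions: (i) the bags cover all of {0, 1, 2, 3, 4, 5}; (ii) for each edge, some bag contains both endpoints; (iii) the bags containing any fixed vertex form a subtree. All hold, so the decomposition is valid with width 5 − 1 = 4.

Yes; width 4.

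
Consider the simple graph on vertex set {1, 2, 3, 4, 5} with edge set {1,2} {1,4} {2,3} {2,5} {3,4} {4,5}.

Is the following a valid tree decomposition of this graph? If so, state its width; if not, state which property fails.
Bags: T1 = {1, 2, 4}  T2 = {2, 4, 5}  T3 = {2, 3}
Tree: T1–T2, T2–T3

A tree decomposition must satisfy three properties: every vertex lies in some bag; for every edge, both endpoints lie together in some bag; and for every vertex, the bags containing it form a connected subtree. Here edge (4,3) lies in no bag, so the decomposition is invalid.

No — edge (4,3) lies in no bag.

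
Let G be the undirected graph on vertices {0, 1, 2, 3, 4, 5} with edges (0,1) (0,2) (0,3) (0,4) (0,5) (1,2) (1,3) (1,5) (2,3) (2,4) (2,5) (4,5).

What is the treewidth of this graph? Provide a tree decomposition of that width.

Each bag holds 4 vertices, so the decomposition has width 3, which upper-bounds the treewidth. Conversely, {0, 1, 2, 3} is a clique of size 4, and the vertices of any clique must share a bag in every tree decomposition; so some bag has ≥ 4 vertices and tw(G) ≥ 3. Hence tw(G) = 3 exactly.

Treewidth 3.
One such decomposition:
Bags: B1 = {0, 1, 2, 5}  B2 = {0, 1, 2, 3}  B3 = {0, 2, 4, 5}
Tree: B1–B2, B1–B3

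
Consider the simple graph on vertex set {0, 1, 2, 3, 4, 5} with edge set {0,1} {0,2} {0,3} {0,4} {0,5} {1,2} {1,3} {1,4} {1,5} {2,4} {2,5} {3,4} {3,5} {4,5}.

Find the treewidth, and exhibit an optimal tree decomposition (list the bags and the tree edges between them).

Treewidth 4.
One optimal decomposition is:
Bags: B1 = {0, 1, 2, 4, 5}  B2 = {0, 1, 3, 4, 5}
Tree: B1–B2

Every bag has size at most 5, so the width is 5 − 1 = 4 and tw(G) ≤ 4. On the other hand G contains the 5-clique {0, 1, 2, 4, 5}. A clique must lie in a single bag of any decomposition, so no decomposition can have width below 4. Hence tw(G) = 4 exactly.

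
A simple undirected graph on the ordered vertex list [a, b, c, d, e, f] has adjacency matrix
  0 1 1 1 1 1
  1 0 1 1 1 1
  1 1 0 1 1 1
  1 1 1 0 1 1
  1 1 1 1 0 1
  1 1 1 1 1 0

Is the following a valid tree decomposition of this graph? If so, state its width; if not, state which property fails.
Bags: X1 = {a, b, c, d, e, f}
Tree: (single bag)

Yes; width 5.

Checking the three conditions: (i) the bags cover all of {a, b, c, d, e, f}; (ii) for each edge, some bag contains both endpoints; (iii) the bags containing any fixed vertex form a subtree. All hold, so the decomposition is valid with width 6 − 1 = 5.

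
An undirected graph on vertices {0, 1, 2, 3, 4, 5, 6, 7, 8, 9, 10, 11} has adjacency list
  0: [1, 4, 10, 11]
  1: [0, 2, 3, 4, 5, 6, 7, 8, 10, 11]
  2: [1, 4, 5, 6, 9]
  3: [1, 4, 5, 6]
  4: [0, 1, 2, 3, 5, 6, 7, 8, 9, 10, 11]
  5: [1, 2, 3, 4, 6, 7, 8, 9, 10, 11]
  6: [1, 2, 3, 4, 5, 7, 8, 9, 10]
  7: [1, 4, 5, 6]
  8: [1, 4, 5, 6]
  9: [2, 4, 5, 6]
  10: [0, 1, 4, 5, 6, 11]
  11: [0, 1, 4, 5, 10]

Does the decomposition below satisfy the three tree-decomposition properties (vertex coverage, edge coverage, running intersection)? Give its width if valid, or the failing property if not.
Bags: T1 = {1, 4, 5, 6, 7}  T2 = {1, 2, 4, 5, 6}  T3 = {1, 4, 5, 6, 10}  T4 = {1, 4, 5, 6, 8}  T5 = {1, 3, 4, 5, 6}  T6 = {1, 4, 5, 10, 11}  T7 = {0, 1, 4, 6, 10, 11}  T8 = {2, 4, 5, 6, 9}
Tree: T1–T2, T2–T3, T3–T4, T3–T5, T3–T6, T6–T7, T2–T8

A tree decomposition must satisfy three properties: every vertex lies in some bag; for every edge, both endpoints lie together in some bag; and for every vertex, the bags containing it form a connected subtree. Here bags containing vertex 6 are not connected in the tree, so the decomposition is invalid.

No — bags containing vertex 6 are not connected in the tree.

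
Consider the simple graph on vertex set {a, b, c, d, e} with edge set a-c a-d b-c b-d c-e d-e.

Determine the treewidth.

2

A width-2 tree decomposition is:
Bags: B1 = {a, c, d}  B2 = {c, d, e}  B3 = {b, c, d}
Tree: B1–B2, B2–B3
The largest bag has 3 vertices, giving width 2; this decomposition certifies tw(G) ≤ 2. Since d–a–c–e–d is a cycle in G, G is not acyclic. Forests are exactly the graphs of treewidth ≤ 1, so tw(G) ≥ 2. Hence tw(G) = 2 exactly.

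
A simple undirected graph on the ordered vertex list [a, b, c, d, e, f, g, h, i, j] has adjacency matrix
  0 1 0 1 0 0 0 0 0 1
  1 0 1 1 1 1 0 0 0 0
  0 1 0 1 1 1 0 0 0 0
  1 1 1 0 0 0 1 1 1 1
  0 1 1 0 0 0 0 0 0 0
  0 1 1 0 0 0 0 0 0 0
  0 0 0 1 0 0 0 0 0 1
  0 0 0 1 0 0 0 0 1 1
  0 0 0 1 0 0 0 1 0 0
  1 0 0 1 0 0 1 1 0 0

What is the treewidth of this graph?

2

A width-2 tree decomposition is:
Bags: B1 = {a, d, j}  B2 = {d, h, j}  B3 = {d, h, i}  B4 = {a, b, d}  B5 = {b, c, d}  B6 = {b, c, e}  B7 = {d, g, j}  B8 = {b, c, f}
Tree: B1–B2, B2–B3, B1–B4, B4–B5, B5–B6, B2–B7, B6–B8
The largest bag has 3 vertices, giving width 2; this decomposition certifies tw(G) ≤ 2. Conversely, {d, g, j} is a clique of size 3, and the vertices of any clique must share a bag in every tree decomposition; so some bag has ≥ 3 vertices and tw(G) ≥ 2. Hence tw(G) = 2 exactly.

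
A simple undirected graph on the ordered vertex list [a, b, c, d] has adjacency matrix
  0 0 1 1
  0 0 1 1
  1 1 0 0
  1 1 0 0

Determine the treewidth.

A width-2 tree decomposition is:
Bags: B1 = {a, b, c}  B2 = {a, b, d}
Tree: B1–B2
Each bag holds 3 vertices, so the decomposition has width 2, which upper-bounds the treewidth. The edges a–c–b–d–a form a cycle, so G is not a tree and its treewidth is at least 2. Combining the bounds, tw(G) = 2.

2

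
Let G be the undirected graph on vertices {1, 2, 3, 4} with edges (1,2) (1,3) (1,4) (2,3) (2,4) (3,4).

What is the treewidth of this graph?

3

A width-3 tree decomposition is:
Bags: B1 = {1, 2, 3, 4}
Tree: (single bag)
With just one bag of size 4, the width is 4 − 1 = 3, so tw(G) ≤ 3. On the other hand G contains the 4-clique {1, 2, 3, 4}. A clique must lie in a single bag of any decomposition, so no decomposition can have width below 3. Therefore the treewidth is 3.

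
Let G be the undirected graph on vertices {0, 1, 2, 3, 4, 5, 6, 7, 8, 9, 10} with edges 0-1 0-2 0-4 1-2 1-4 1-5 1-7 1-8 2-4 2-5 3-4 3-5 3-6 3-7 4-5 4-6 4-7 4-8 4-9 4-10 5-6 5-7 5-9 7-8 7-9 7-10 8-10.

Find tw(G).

A width-3 tree decomposition is:
Bags: B1 = {1, 4, 7, 8}  B2 = {1, 4, 5, 7}  B3 = {4, 5, 7, 9}  B4 = {4, 7, 8, 10}  B5 = {1, 2, 4, 5}  B6 = {3, 4, 5, 7}  B7 = {0, 1, 2, 4}  B8 = {3, 4, 5, 6}
Tree: B1–B2, B2–B3, B1–B4, B2–B5, B2–B6, B5–B7, B6–B8
Each bag holds 4 vertices, so the decomposition has width 3, which upper-bounds the treewidth. On the other hand G contains the 4-clique {0, 1, 2, 4}. A clique must lie in a single bag of any decomposition, so no decomposition can have width below 3. Hence tw(G) = 3 exactly.

3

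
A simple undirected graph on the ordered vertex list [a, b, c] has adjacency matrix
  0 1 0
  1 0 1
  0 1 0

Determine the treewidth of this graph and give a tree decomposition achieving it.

The largest bag has 2 vertices, giving width 1; this decomposition certifies tw(G) ≤ 1. Since G has at least one edge (e.g. b–a), it is not an edgeless graph, so tw(G) ≥ 1. The upper and lower bounds meet at 1, so that is the treewidth.

Treewidth 1.
One such decomposition:
Bags: B1 = {a, b}  B2 = {b, c}
Tree: B1–B2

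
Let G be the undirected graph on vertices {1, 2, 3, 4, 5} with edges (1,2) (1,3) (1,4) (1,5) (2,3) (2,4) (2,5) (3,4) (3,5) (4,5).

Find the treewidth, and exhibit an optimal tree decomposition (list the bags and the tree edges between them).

With just one bag of size 5, the width is 5 − 1 = 4, so tw(G) ≤ 4. For the lower bound, the 5 vertices {1, 2, 3, 4, 5} are pairwise adjacent, and any tree decomposition puts a clique entirely inside one bag — forcing width ≥ 4. The upper and lower bounds meet at 4, so that is the treewidth.

Treewidth 4.
Bags: B1 = {1, 2, 3, 4, 5}
Tree: (single bag)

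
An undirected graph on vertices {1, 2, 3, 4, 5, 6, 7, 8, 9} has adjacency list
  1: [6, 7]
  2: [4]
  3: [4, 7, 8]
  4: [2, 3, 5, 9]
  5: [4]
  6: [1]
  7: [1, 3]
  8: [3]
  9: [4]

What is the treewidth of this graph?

1

A width-1 tree decomposition is:
Bags: B1 = {1, 7}  B2 = {3, 7}  B3 = {3, 4}  B4 = {2, 4}  B5 = {4, 9}  B6 = {1, 6}  B7 = {3, 8}  B8 = {4, 5}
Tree: B1–B2, B2–B3, B3–B4, B3–B5, B1–B6, B3–B7, B5–B8
Every bag has size at most 2, so the width is 2 − 1 = 1 and tw(G) ≤ 1. Since G has at least one edge (e.g. 1–7), it is not an edgeless graph, so tw(G) ≥ 1. Hence tw(G) = 1 exactly.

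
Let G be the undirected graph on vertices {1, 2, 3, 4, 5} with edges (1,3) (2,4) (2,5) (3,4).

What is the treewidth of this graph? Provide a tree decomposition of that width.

Treewidth 1.
One such decomposition:
Bags: B1 = {1, 3}  B2 = {3, 4}  B3 = {2, 4}  B4 = {2, 5}
Tree: B1–B2, B2–B3, B3–B4

The largest bag has 2 vertices, giving width 1; this decomposition certifies tw(G) ≤ 1. Any graph with an edge has treewidth ≥ 1, and G has the edge 1–3. Combining the bounds, tw(G) = 1.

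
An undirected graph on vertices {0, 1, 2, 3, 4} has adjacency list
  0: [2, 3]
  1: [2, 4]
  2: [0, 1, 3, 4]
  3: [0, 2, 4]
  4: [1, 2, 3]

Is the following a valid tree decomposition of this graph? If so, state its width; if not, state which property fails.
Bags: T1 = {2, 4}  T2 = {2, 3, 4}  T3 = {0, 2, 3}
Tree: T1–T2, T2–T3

No — vertex 1 appears in no bag.

A tree decomposition must satisfy three properties: every vertex lies in some bag; for every edge, both endpoints lie together in some bag; and for every vertex, the bags containing it form a connected subtree. Here vertex 1 appears in no bag, so the decomposition is invalid.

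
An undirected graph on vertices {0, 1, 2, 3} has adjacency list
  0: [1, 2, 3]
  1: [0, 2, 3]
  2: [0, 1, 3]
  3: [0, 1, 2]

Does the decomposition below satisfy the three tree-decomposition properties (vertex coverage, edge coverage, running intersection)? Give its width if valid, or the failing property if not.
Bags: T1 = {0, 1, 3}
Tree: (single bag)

No — vertex 2 appears in no bag.

A tree decomposition must satisfy three properties: every vertex lies in some bag; for every edge, both endpoints lie together in some bag; and for every vertex, the bags containing it form a connected subtree. Here vertex 2 appears in no bag, so the decomposition is invalid.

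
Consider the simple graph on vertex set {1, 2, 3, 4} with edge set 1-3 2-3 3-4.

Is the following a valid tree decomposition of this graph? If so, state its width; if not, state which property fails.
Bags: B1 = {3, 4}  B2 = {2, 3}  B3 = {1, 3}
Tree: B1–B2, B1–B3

Yes; width 1.

Every vertex of G appears in some bag (union = {1, 2, 3, 4}); every edge is covered by a bag; and for each vertex v the set of bags containing v is connected in the bag tree. The decomposition is therefore valid. The largest bag has 2 vertices, so the width is 1.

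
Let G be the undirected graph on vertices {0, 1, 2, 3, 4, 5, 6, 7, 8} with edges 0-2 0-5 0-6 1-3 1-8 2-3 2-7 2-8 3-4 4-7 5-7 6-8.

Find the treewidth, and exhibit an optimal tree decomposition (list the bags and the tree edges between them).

Treewidth 3.
Bags: B1 = {0, 5, 6, 7}  B2 = {0, 2, 6, 7}  B3 = {2, 6, 7, 8}  B4 = {2, 4, 7, 8}  B5 = {2, 3, 4, 8}  B6 = {1, 3, 4, 8}
Tree: B1–B2, B2–B3, B3–B4, B4–B5, B5–B6

The largest bag has 4 vertices, giving width 3; this decomposition certifies tw(G) ≤ 3. For the lower bound: the 4 vertex sets {0,5,6}, {7}, {2}, {1,3,4,8} are disjoint, each induces a connected subgraph, and every pair is joined by at least one edge of G. Contracting each set to a single vertex therefore yields K_{4} as a minor, and since treewidth is minor-monotone, tw(G) ≥ tw(K_{4}) = 3. Hence tw(G) = 3 exactly.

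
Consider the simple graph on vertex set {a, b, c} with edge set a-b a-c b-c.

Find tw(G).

A width-2 tree decomposition is:
Bags: B1 = {a, b, c}
Tree: (single bag)
A single bag containing all 3 vertices is trivially a valid decomposition of width 2. On the other hand G contains the 3-clique {a, b, c}. A clique must lie in a single bag of any decomposition, so no decomposition can have width below 2. Hence tw(G) = 2 exactly.

2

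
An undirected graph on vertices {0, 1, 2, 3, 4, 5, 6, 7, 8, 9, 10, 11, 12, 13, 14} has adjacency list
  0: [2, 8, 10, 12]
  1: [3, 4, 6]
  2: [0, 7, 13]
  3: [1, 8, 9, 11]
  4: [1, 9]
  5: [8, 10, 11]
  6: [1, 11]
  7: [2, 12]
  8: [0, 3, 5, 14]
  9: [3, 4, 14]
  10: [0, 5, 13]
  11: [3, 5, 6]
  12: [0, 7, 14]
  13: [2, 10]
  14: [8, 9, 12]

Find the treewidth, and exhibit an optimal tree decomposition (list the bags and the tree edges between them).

Treewidth 3.
One optimal decomposition is:
Bags: B1 = {2, 7, 10, 13}  B2 = {0, 2, 7, 10}  B3 = {0, 7, 10, 12}  B4 = {0, 5, 10, 12}  B5 = {0, 5, 8, 12}  B6 = {5, 8, 12, 14}  B7 = {5, 8, 11, 14}  B8 = {3, 8, 11, 14}  B9 = {3, 9, 11, 14}  B10 = {3, 6, 9, 11}  B11 = {1, 3, 6, 9}  B12 = {1, 4, 6, 9}
Tree: B1–B2, B2–B3, B3–B4, B4–B5, B5–B6, B6–B7, B7–B8, B8–B9, B9–B10, B10–B11, B11–B12

Each bag holds 4 vertices, so the decomposition has width 3, which upper-bounds the treewidth. For the lower bound: the 4 vertex sets {2,7,13}, {10}, {0}, {5,8,12,14} are disjoint, each induces a connected subgraph, and every pair is joined by at least one edge of G. Contracting each set to a single vertex therefore yields K_{4} as a minor, and since treewidth is minor-monotone, tw(G) ≥ tw(K_{4}) = 3. The upper and lower bounds meet at 3, so that is the treewidth.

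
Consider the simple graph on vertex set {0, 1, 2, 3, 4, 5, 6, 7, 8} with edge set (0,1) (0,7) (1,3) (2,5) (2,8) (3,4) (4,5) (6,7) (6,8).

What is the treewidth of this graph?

A width-2 tree decomposition is:
Bags: B1 = {2, 5, 8}  B2 = {5, 6, 8}  B3 = {5, 6, 7}  B4 = {0, 5, 7}  B5 = {0, 1, 5}  B6 = {1, 3, 5}  B7 = {3, 4, 5}
Tree: B1–B2, B2–B3, B3–B4, B4–B5, B5–B6, B6–B7
The largest bag has 3 vertices, giving width 2; this decomposition certifies tw(G) ≤ 2. Since 5–2–8–6–7–0–1–3–4–5 is a cycle in G, G is not acyclic. Forests are exactly the graphs of treewidth ≤ 1, so tw(G) ≥ 2. Hence tw(G) = 2 exactly.

2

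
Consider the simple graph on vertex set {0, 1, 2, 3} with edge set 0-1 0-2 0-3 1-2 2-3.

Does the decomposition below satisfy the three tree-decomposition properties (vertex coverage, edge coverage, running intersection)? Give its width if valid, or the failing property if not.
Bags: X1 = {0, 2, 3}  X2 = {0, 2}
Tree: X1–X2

A tree decomposition must satisfy three properties: every vertex lies in some bag; for every edge, both endpoints lie together in some bag; and for every vertex, the bags containing it form a connected subtree. Here vertex 1 appears in no bag, so the decomposition is invalid.

No — vertex 1 appears in no bag.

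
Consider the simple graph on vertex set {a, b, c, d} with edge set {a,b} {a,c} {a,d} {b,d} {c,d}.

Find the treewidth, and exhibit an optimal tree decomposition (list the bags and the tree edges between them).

Treewidth 2.
One optimal decomposition is:
Bags: B1 = {a, b, d}  B2 = {a, c, d}
Tree: B1–B2

Every bag has size at most 3, so the width is 3 − 1 = 2 and tw(G) ≤ 2. For the lower bound, the 3 vertices {a, c, d} are pairwise adjacent, and any tree decomposition puts a clique entirely inside one bag — forcing width ≥ 2. Combining the bounds, tw(G) = 2.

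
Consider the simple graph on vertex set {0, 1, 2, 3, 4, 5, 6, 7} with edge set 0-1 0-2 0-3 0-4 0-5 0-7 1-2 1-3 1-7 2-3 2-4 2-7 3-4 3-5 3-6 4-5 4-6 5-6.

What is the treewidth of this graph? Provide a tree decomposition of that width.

Treewidth 3.
One such decomposition:
Bags: B1 = {0, 3, 4, 5}  B2 = {3, 4, 5, 6}  B3 = {0, 2, 3, 4}  B4 = {0, 1, 2, 3}  B5 = {0, 1, 2, 7}
Tree: B1–B2, B1–B3, B3–B4, B4–B5

The largest bag has 4 vertices, giving width 3; this decomposition certifies tw(G) ≤ 3. On the other hand G contains the 4-clique {0, 1, 2, 3}. A clique must lie in a single bag of any decomposition, so no decomposition can have width below 3. Therefore the treewidth is 3.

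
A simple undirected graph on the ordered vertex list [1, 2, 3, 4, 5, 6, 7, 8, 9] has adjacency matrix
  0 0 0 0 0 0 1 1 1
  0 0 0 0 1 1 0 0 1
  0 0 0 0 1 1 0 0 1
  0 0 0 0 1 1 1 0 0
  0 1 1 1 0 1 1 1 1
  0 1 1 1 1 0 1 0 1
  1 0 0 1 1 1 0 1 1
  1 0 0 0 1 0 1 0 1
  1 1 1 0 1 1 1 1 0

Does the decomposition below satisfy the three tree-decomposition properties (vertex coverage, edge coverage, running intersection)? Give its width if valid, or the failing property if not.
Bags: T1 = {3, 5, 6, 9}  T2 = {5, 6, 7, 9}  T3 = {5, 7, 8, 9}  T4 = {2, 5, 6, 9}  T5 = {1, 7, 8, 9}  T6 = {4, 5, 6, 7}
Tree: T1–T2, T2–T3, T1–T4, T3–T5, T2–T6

Every vertex of G appears in some bag (union = {1, 2, 3, 4, 5, 6, 7, 8, 9}); every edge is covered by a bag; and for each vertex v the set of bags containing v is connected in the bag tree. The decomposition is therefore valid. The largest bag has 4 vertices, so the width is 3.

Yes; width 3.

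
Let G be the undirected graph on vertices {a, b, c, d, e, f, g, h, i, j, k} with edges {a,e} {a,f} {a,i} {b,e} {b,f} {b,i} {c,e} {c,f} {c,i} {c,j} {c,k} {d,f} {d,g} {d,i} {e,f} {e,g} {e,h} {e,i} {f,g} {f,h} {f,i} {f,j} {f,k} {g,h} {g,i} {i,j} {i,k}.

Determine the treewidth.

3

A width-3 tree decomposition is:
Bags: B1 = {d, f, g, i}  B2 = {e, f, g, i}  B3 = {c, e, f, i}  B4 = {c, f, i, j}  B5 = {c, f, i, k}  B6 = {a, e, f, i}  B7 = {e, f, g, h}  B8 = {b, e, f, i}
Tree: B1–B2, B2–B3, B3–B4, B3–B5, B3–B6, B2–B7, B2–B8
Each bag holds 4 vertices, so the decomposition has width 3, which upper-bounds the treewidth. On the other hand G contains the 4-clique {e, f, g, h}. A clique must lie in a single bag of any decomposition, so no decomposition can have width below 3. The upper and lower bounds meet at 3, so that is the treewidth.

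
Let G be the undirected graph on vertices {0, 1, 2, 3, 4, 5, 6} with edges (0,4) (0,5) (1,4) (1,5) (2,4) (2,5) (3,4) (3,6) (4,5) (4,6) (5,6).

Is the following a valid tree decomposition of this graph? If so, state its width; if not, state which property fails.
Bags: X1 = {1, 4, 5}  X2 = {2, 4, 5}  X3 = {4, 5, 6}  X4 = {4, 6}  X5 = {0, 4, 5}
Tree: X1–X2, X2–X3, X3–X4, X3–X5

A tree decomposition must satisfy three properties: every vertex lies in some bag; for every edge, both endpoints lie together in some bag; and for every vertex, the bags containing it form a connected subtree. Here vertex 3 appears in no bag, so the decomposition is invalid.

No — vertex 3 appears in no bag.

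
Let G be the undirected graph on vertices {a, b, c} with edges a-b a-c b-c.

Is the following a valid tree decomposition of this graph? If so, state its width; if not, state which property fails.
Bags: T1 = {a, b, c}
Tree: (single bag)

Yes; width 2.

Checking the three conditions: (i) the bags cover all of {a, b, c}; (ii) for each edge, some bag contains both endpoints; (iii) the bags containing any fixed vertex form a subtree. All hold, so the decomposition is valid with width 3 − 1 = 2.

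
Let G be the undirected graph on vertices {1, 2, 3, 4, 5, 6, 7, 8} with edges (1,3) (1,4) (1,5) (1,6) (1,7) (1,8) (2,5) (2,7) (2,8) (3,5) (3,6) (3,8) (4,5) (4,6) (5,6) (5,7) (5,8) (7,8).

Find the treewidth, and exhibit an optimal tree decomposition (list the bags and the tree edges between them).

Each bag holds 4 vertices, so the decomposition has width 3, which upper-bounds the treewidth. On the other hand G contains the 4-clique {1, 3, 5, 8}. A clique must lie in a single bag of any decomposition, so no decomposition can have width below 3. Combining the bounds, tw(G) = 3.

Treewidth 3.
One optimal decomposition is:
Bags: B1 = {1, 3, 5, 6}  B2 = {1, 3, 5, 8}  B3 = {1, 5, 7, 8}  B4 = {2, 5, 7, 8}  B5 = {1, 4, 5, 6}
Tree: B1–B2, B2–B3, B3–B4, B1–B5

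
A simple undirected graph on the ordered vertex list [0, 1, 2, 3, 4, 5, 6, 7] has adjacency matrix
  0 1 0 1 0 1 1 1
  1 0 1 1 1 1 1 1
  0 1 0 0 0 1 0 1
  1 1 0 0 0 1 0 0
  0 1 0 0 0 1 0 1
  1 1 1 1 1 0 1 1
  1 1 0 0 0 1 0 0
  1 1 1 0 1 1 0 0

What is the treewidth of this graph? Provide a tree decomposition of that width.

Each bag holds 4 vertices, so the decomposition has width 3, which upper-bounds the treewidth. For the lower bound, the 4 vertices {0, 1, 3, 5} are pairwise adjacent, and any tree decomposition puts a clique entirely inside one bag — forcing width ≥ 3. Combining the bounds, tw(G) = 3.

Treewidth 3.
Bags: B1 = {0, 1, 3, 5}  B2 = {0, 1, 5, 6}  B3 = {0, 1, 5, 7}  B4 = {1, 4, 5, 7}  B5 = {1, 2, 5, 7}
Tree: B1–B2, B1–B3, B3–B4, B4–B5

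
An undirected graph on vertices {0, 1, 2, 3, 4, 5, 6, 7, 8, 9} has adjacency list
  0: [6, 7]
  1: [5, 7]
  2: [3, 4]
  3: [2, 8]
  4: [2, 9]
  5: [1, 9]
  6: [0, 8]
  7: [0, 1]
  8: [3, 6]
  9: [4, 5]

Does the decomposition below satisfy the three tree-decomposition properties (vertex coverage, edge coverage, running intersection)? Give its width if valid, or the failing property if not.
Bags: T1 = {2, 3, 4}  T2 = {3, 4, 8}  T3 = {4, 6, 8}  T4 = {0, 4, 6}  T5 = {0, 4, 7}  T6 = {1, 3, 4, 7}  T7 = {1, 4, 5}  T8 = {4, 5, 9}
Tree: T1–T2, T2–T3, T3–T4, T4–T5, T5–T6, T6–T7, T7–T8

A tree decomposition must satisfy three properties: every vertex lies in some bag; for every edge, both endpoints lie together in some bag; and for every vertex, the bags containing it form a connected subtree. Here bags containing vertex 3 are not connected in the tree, so the decomposition is invalid.

No — bags containing vertex 3 are not connected in the tree.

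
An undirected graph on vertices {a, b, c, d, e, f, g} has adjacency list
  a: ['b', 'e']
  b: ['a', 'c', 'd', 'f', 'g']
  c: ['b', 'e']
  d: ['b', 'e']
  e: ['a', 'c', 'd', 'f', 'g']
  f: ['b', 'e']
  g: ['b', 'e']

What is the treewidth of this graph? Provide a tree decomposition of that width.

The largest bag has 3 vertices, giving width 2; this decomposition certifies tw(G) ≤ 2. Since e–g–b–d–e is a cycle in G, G is not acyclic. Forests are exactly the graphs of treewidth ≤ 1, so tw(G) ≥ 2. Hence tw(G) = 2 exactly.

Treewidth 2.
One optimal decomposition is:
Bags: B1 = {b, e, g}  B2 = {b, d, e}  B3 = {b, e, f}  B4 = {b, c, e}  B5 = {a, b, e}
Tree: B1–B2, B2–B3, B3–B4, B4–B5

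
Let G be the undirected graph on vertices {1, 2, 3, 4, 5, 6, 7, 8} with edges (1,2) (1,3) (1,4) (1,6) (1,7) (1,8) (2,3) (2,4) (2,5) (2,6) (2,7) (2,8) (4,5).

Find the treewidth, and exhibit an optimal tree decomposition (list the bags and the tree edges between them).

Treewidth 2.
Bags: B1 = {1, 2, 4}  B2 = {1, 2, 6}  B3 = {1, 2, 8}  B4 = {2, 4, 5}  B5 = {1, 2, 7}  B6 = {1, 2, 3}
Tree: B1–B2, B2–B3, B1–B4, B2–B5, B1–B6

Each bag holds 3 vertices, so the decomposition has width 2, which upper-bounds the treewidth. Conversely, {1, 2, 3} is a clique of size 3, and the vertices of any clique must share a bag in every tree decomposition; so some bag has ≥ 3 vertices and tw(G) ≥ 2. The upper and lower bounds meet at 2, so that is the treewidth.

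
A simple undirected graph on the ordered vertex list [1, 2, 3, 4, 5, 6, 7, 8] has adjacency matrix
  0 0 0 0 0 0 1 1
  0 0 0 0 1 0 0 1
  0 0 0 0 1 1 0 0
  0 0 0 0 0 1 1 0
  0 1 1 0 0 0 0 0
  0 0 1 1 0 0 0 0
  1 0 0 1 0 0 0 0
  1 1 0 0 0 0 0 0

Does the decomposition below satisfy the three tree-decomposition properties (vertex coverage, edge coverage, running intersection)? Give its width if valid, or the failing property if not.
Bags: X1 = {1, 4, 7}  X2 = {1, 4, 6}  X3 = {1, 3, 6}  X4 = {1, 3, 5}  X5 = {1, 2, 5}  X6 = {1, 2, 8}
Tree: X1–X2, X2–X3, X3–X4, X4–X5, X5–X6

Vertex coverage: the bags together contain {1, 2, 3, 4, 5, 6, 7, 8}, the full vertex set. Edge coverage: each edge of G has both endpoints in at least one bag. Running intersection: for every vertex, the bags containing it form a connected subtree. All three properties hold, so this is a valid tree decomposition of width max|bag| − 1 = 2, and hence tw(G) ≤ 2.

Yes; width 2.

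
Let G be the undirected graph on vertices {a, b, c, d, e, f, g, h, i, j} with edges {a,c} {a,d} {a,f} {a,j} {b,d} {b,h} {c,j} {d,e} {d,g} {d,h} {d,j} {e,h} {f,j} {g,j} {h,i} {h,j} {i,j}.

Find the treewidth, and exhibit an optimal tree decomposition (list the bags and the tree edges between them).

Treewidth 2.
One such decomposition:
Bags: B1 = {a, d, j}  B2 = {a, c, j}  B3 = {d, h, j}  B4 = {d, e, h}  B5 = {b, d, h}  B6 = {h, i, j}  B7 = {a, f, j}  B8 = {d, g, j}
Tree: B1–B2, B1–B3, B3–B4, B4–B5, B3–B6, B2–B7, B3–B8

Each bag holds 3 vertices, so the decomposition has width 2, which upper-bounds the treewidth. On the other hand G contains the 3-clique {d, g, j}. A clique must lie in a single bag of any decomposition, so no decomposition can have width below 2. Therefore the treewidth is 2.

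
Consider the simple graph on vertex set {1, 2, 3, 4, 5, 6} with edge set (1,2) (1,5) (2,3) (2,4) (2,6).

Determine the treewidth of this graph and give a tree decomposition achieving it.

Every bag has size at most 2, so the width is 2 − 1 = 1 and tw(G) ≤ 1. Any graph with an edge has treewidth ≥ 1, and G has the edge 6–2. Therefore the treewidth is 1.

Treewidth 1.
One such decomposition:
Bags: B1 = {2, 6}  B2 = {1, 2}  B3 = {1, 5}  B4 = {2, 3}  B5 = {2, 4}
Tree: B1–B2, B2–B3, B1–B4, B1–B5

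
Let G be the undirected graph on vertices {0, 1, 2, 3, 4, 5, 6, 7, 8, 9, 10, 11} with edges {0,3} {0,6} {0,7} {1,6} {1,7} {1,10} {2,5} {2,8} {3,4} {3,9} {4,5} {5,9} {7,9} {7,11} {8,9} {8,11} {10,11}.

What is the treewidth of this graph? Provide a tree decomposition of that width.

Treewidth 3.
Bags: B1 = {1, 6, 10, 11}  B2 = {1, 6, 7, 11}  B3 = {0, 6, 7, 11}  B4 = {0, 7, 8, 11}  B5 = {0, 7, 8, 9}  B6 = {0, 3, 8, 9}  B7 = {2, 3, 8, 9}  B8 = {2, 3, 5, 9}  B9 = {2, 3, 4, 5}
Tree: B1–B2, B2–B3, B3–B4, B4–B5, B5–B6, B6–B7, B7–B8, B8–B9

Each bag holds 4 vertices, so the decomposition has width 3, which upper-bounds the treewidth. For the lower bound: the 4 vertex sets {1,6,10}, {11}, {7}, {0,3,8,9} are disjoint, each induces a connected subgraph, and every pair is joined by at least one edge of G. Contracting each set to a single vertex therefore yields K_{4} as a minor, and since treewidth is minor-monotone, tw(G) ≥ tw(K_{4}) = 3. Therefore the treewidth is 3.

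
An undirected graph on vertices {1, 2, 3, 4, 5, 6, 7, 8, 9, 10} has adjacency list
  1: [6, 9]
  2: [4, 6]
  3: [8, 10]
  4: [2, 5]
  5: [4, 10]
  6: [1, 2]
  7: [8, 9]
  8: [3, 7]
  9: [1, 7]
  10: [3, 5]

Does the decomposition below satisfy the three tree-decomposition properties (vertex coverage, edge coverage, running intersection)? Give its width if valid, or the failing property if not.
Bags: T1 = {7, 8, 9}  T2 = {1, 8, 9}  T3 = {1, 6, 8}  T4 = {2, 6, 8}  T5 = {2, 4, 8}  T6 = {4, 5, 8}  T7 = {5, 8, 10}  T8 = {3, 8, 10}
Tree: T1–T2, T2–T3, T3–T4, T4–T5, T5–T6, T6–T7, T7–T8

Yes; width 2.

Vertex coverage: the bags together contain {1, 2, 3, 4, 5, 6, 7, 8, 9, 10}, the full vertex set. Edge coverage: each edge of G has both endpoints in at least one bag. Running intersection: for every vertex, the bags containing it form a connected subtree. All three properties hold, so this is a valid tree decomposition of width max|bag| − 1 = 2, and hence tw(G) ≤ 2.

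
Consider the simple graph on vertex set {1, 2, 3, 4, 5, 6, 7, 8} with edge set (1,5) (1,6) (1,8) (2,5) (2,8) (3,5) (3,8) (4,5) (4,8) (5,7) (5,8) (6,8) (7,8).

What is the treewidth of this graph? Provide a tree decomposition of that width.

Treewidth 2.
One such decomposition:
Bags: B1 = {1, 5, 8}  B2 = {5, 7, 8}  B3 = {1, 6, 8}  B4 = {4, 5, 8}  B5 = {3, 5, 8}  B6 = {2, 5, 8}
Tree: B1–B2, B1–B3, B1–B4, B2–B5, B1–B6

Each bag holds 3 vertices, so the decomposition has width 2, which upper-bounds the treewidth. On the other hand G contains the 3-clique {1, 5, 8}. A clique must lie in a single bag of any decomposition, so no decomposition can have width below 2. Therefore the treewidth is 2.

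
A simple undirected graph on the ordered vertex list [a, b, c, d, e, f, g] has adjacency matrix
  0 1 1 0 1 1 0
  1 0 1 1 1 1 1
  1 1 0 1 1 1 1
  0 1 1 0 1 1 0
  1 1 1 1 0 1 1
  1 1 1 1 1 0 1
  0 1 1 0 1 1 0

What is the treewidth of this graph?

4

A width-4 tree decomposition is:
Bags: B1 = {b, c, d, e, f}  B2 = {a, b, c, e, f}  B3 = {b, c, e, f, g}
Tree: B1–B2, B2–B3
The largest bag has 5 vertices, giving width 4; this decomposition certifies tw(G) ≤ 4. For the lower bound, the 5 vertices {b, c, d, e, f} are pairwise adjacent, and any tree decomposition puts a clique entirely inside one bag — forcing width ≥ 4. Combining the bounds, tw(G) = 4.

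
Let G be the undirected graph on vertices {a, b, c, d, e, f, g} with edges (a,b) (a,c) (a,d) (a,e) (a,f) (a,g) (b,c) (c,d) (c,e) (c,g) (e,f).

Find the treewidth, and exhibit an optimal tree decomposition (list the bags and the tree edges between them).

Treewidth 2.
One optimal decomposition is:
Bags: B1 = {a, c, g}  B2 = {a, c, d}  B3 = {a, b, c}  B4 = {a, c, e}  B5 = {a, e, f}
Tree: B1–B2, B1–B3, B2–B4, B4–B5

Each bag holds 3 vertices, so the decomposition has width 2, which upper-bounds the treewidth. Conversely, {a, c, d} is a clique of size 3, and the vertices of any clique must share a bag in every tree decomposition; so some bag has ≥ 3 vertices and tw(G) ≥ 2. Therefore the treewidth is 2.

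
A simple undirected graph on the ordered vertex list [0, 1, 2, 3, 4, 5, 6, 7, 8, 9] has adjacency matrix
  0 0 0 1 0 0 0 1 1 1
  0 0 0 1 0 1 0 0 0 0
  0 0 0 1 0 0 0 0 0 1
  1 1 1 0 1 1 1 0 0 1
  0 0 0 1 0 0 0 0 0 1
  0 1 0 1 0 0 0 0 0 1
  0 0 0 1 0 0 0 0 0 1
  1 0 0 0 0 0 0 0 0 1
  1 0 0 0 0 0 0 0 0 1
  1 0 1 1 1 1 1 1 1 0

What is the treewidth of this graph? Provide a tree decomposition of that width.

The largest bag has 3 vertices, giving width 2; this decomposition certifies tw(G) ≤ 2. Conversely, {1, 3, 5} is a clique of size 3, and the vertices of any clique must share a bag in every tree decomposition; so some bag has ≥ 3 vertices and tw(G) ≥ 2. Combining the bounds, tw(G) = 2.

Treewidth 2.
One optimal decomposition is:
Bags: B1 = {0, 3, 9}  B2 = {0, 8, 9}  B3 = {2, 3, 9}  B4 = {3, 4, 9}  B5 = {3, 5, 9}  B6 = {3, 6, 9}  B7 = {0, 7, 9}  B8 = {1, 3, 5}
Tree: B1–B2, B1–B3, B3–B4, B4–B5, B1–B6, B1–B7, B5–B8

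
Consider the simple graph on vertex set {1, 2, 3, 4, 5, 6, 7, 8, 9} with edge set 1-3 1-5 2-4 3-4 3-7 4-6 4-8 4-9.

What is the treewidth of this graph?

A width-1 tree decomposition is:
Bags: B1 = {4, 6}  B2 = {3, 4}  B3 = {3, 7}  B4 = {4, 9}  B5 = {1, 3}  B6 = {1, 5}  B7 = {4, 8}  B8 = {2, 4}
Tree: B1–B2, B2–B3, B1–B4, B2–B5, B5–B6, B4–B7, B4–B8
The largest bag has 2 vertices, giving width 1; this decomposition certifies tw(G) ≤ 1. Any graph with an edge has treewidth ≥ 1, and G has the edge 4–6. Combining the bounds, tw(G) = 1.

1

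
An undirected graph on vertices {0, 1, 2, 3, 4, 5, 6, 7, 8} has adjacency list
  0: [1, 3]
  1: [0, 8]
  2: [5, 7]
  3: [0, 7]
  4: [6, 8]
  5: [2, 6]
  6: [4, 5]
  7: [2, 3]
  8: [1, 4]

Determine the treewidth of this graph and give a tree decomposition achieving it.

Each bag holds 3 vertices, so the decomposition has width 2, which upper-bounds the treewidth. For the lower bound, G contains the cycle 0–1–8–4–6–5–2–7–3–0, so G is not a forest; only forests have treewidth ≤ 1, hence tw(G) ≥ 2. Combining the bounds, tw(G) = 2.

Treewidth 2.
One such decomposition:
Bags: B1 = {0, 1, 8}  B2 = {0, 4, 8}  B3 = {0, 4, 6}  B4 = {0, 5, 6}  B5 = {0, 2, 5}  B6 = {0, 2, 7}  B7 = {0, 3, 7}
Tree: B1–B2, B2–B3, B3–B4, B4–B5, B5–B6, B6–B7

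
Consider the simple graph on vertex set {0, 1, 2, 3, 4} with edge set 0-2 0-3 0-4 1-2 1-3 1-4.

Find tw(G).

2

A width-2 tree decomposition is:
Bags: B1 = {0, 1, 3}  B2 = {0, 1, 4}  B3 = {0, 1, 2}
Tree: B1–B2, B2–B3
Each bag holds 3 vertices, so the decomposition has width 2, which upper-bounds the treewidth. The edges 3–0–4–1–3 form a cycle, so G is not a tree and its treewidth is at least 2. Therefore the treewidth is 2.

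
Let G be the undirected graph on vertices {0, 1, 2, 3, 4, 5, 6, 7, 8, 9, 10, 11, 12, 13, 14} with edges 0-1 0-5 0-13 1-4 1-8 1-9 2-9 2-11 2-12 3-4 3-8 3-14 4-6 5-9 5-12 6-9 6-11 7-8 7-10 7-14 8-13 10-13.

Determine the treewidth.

3

A width-3 tree decomposition is:
Bags: B1 = {3, 7, 10, 14}  B2 = {3, 7, 8, 10}  B3 = {3, 8, 10, 13}  B4 = {3, 4, 8, 13}  B5 = {1, 4, 8, 13}  B6 = {0, 1, 4, 13}  B7 = {0, 1, 4, 6}  B8 = {0, 1, 6, 9}  B9 = {0, 5, 6, 9}  B10 = {5, 6, 9, 11}  B11 = {2, 5, 9, 11}  B12 = {2, 5, 11, 12}
Tree: B1–B2, B2–B3, B3–B4, B4–B5, B5–B6, B6–B7, B7–B8, B8–B9, B9–B10, B10–B11, B11–B12
Each bag holds 4 vertices, so the decomposition has width 3, which upper-bounds the treewidth. For the lower bound: the 4 vertex sets {7,10,14}, {3}, {8}, {0,1,4,13} are disjoint, each induces a connected subgraph, and every pair is joined by at least one edge of G. Contracting each set to a single vertex therefore yields K_{4} as a minor, and since treewidth is minor-monotone, tw(G) ≥ tw(K_{4}) = 3. Hence tw(G) = 3 exactly.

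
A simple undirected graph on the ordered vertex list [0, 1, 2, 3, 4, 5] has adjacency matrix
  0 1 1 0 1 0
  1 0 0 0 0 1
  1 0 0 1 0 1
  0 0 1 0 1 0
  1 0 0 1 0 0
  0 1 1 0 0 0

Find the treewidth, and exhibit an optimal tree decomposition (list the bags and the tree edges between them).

Every bag has size at most 3, so the width is 3 − 1 = 2 and tw(G) ≤ 2. For the lower bound, G contains the cycle 5–1–0–2–5, so G is not a forest; only forests have treewidth ≤ 1, hence tw(G) ≥ 2. Therefore the treewidth is 2.

Treewidth 2.
Bags: B1 = {1, 2, 5}  B2 = {0, 1, 2}  B3 = {0, 2, 3}  B4 = {0, 3, 4}
Tree: B1–B2, B2–B3, B3–B4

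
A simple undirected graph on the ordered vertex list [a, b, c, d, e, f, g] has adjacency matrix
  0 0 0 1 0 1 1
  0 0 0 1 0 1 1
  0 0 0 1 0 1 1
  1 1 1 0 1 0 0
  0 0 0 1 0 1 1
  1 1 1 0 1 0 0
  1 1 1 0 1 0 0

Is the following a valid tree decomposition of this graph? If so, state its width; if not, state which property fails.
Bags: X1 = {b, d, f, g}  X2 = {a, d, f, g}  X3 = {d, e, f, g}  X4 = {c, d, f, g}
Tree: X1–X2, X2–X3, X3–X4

Vertex coverage: the bags together contain {a, b, c, d, e, f, g}, the full vertex set. Edge coverage: each edge of G has both endpoints in at least one bag. Running intersection: for every vertex, the bags containing it form a connected subtree. All three properties hold, so this is a valid tree decomposition of width max|bag| − 1 = 3, and hence tw(G) ≤ 3.

Yes; width 3.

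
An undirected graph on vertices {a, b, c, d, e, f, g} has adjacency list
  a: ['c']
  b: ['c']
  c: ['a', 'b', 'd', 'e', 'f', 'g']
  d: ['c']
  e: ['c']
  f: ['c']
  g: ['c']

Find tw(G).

1

A width-1 tree decomposition is:
Bags: B1 = {c, g}  B2 = {c, f}  B3 = {c, d}  B4 = {c, e}  B5 = {a, c}  B6 = {b, c}
Tree: B1–B2, B1–B3, B2–B4, B3–B5, B5–B6
Every bag has size at most 2, so the width is 2 − 1 = 1 and tw(G) ≤ 1. Any graph with an edge has treewidth ≥ 1, and G has the edge c–g. Combining the bounds, tw(G) = 1.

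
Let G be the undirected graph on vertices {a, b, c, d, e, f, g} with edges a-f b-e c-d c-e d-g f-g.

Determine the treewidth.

A width-1 tree decomposition is:
Bags: B1 = {a, f}  B2 = {f, g}  B3 = {d, g}  B4 = {c, d}  B5 = {c, e}  B6 = {b, e}
Tree: B1–B2, B2–B3, B3–B4, B4–B5, B5–B6
Every bag has size at most 2, so the width is 2 − 1 = 1 and tw(G) ≤ 1. Any graph with an edge has treewidth ≥ 1, and G has the edge a–f. Therefore the treewidth is 1.

1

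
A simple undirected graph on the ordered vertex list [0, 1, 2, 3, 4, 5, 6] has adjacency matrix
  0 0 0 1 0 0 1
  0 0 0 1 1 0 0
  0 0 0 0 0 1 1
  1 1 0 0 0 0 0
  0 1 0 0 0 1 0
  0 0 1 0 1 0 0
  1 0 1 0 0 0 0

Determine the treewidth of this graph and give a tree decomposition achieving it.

Every bag has size at most 3, so the width is 3 − 1 = 2 and tw(G) ≤ 2. For the lower bound, G contains the cycle 1–4–5–2–6–0–3–1, so G is not a forest; only forests have treewidth ≤ 1, hence tw(G) ≥ 2. Combining the bounds, tw(G) = 2.

Treewidth 2.
One optimal decomposition is:
Bags: B1 = {1, 4, 5}  B2 = {1, 2, 5}  B3 = {1, 2, 6}  B4 = {0, 1, 6}  B5 = {0, 1, 3}
Tree: B1–B2, B2–B3, B3–B4, B4–B5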